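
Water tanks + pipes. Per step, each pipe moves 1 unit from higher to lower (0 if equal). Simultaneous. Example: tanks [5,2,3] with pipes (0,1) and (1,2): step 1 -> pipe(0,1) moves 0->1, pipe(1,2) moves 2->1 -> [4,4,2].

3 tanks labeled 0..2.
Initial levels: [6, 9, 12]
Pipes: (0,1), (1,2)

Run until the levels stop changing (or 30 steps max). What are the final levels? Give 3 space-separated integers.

Answer: 9 9 9

Derivation:
Step 1: flows [1->0,2->1] -> levels [7 9 11]
Step 2: flows [1->0,2->1] -> levels [8 9 10]
Step 3: flows [1->0,2->1] -> levels [9 9 9]
Step 4: flows [0=1,1=2] -> levels [9 9 9]
  -> stable (no change)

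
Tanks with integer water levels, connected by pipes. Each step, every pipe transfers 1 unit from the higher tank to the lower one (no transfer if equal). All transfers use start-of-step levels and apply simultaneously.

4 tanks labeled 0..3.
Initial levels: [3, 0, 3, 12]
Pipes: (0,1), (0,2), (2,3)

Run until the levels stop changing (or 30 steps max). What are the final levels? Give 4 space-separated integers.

Answer: 3 5 6 4

Derivation:
Step 1: flows [0->1,0=2,3->2] -> levels [2 1 4 11]
Step 2: flows [0->1,2->0,3->2] -> levels [2 2 4 10]
Step 3: flows [0=1,2->0,3->2] -> levels [3 2 4 9]
Step 4: flows [0->1,2->0,3->2] -> levels [3 3 4 8]
Step 5: flows [0=1,2->0,3->2] -> levels [4 3 4 7]
Step 6: flows [0->1,0=2,3->2] -> levels [3 4 5 6]
Step 7: flows [1->0,2->0,3->2] -> levels [5 3 5 5]
Step 8: flows [0->1,0=2,2=3] -> levels [4 4 5 5]
Step 9: flows [0=1,2->0,2=3] -> levels [5 4 4 5]
Step 10: flows [0->1,0->2,3->2] -> levels [3 5 6 4]
Step 11: flows [1->0,2->0,2->3] -> levels [5 4 4 5]
  -> period-2 cycle: step 11 state = step 9 state; never stabilizes
  -> state at step 30: (30-9) mod 2 = 1, same as step 10 -> [3 5 6 4]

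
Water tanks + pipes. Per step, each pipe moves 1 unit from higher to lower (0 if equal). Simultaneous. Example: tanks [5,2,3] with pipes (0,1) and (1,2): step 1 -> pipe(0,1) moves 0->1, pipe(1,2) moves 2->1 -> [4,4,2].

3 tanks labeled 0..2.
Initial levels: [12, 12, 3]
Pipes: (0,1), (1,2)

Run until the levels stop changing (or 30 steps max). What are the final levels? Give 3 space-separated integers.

Step 1: flows [0=1,1->2] -> levels [12 11 4]
Step 2: flows [0->1,1->2] -> levels [11 11 5]
Step 3: flows [0=1,1->2] -> levels [11 10 6]
Step 4: flows [0->1,1->2] -> levels [10 10 7]
Step 5: flows [0=1,1->2] -> levels [10 9 8]
Step 6: flows [0->1,1->2] -> levels [9 9 9]
Step 7: flows [0=1,1=2] -> levels [9 9 9]
  -> stable (no change)

Answer: 9 9 9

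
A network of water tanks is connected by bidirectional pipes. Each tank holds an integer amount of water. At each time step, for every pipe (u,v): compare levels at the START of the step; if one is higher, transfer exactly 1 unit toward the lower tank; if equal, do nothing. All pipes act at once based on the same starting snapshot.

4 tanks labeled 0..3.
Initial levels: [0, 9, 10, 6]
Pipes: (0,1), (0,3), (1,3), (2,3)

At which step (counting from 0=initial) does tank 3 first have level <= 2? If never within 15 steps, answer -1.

Answer: -1

Derivation:
Step 1: flows [1->0,3->0,1->3,2->3] -> levels [2 7 9 7]
Step 2: flows [1->0,3->0,1=3,2->3] -> levels [4 6 8 7]
Step 3: flows [1->0,3->0,3->1,2->3] -> levels [6 6 7 6]
Step 4: flows [0=1,0=3,1=3,2->3] -> levels [6 6 6 7]
Step 5: flows [0=1,3->0,3->1,3->2] -> levels [7 7 7 4]
Step 6: flows [0=1,0->3,1->3,2->3] -> levels [6 6 6 7]
  -> period-2 cycle (repeats step 4); tank 3 never drops to <=2
Tank 3 never reaches <=2 within 15 steps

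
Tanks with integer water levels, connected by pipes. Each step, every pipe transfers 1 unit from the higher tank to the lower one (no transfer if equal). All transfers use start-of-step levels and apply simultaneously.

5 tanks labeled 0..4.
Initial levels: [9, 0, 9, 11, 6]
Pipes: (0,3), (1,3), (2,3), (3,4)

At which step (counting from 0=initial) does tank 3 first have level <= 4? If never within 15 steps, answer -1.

Step 1: flows [3->0,3->1,3->2,3->4] -> levels [10 1 10 7 7]
Step 2: flows [0->3,3->1,2->3,3=4] -> levels [9 2 9 8 7]
Step 3: flows [0->3,3->1,2->3,3->4] -> levels [8 3 8 8 8]
Step 4: flows [0=3,3->1,2=3,3=4] -> levels [8 4 8 7 8]
Step 5: flows [0->3,3->1,2->3,4->3] -> levels [7 5 7 9 7]
Step 6: flows [3->0,3->1,3->2,3->4] -> levels [8 6 8 5 8]
Step 7: flows [0->3,1->3,2->3,4->3] -> levels [7 5 7 9 7]
  -> period-2 cycle (repeats step 5); tank 3 never drops to <=4
Tank 3 never reaches <=4 within 15 steps

Answer: -1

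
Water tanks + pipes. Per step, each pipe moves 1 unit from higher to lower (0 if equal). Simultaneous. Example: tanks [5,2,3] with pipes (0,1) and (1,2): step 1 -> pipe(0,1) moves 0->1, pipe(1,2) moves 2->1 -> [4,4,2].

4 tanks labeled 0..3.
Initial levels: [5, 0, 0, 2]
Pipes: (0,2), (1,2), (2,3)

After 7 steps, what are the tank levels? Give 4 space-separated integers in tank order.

Step 1: flows [0->2,1=2,3->2] -> levels [4 0 2 1]
Step 2: flows [0->2,2->1,2->3] -> levels [3 1 1 2]
Step 3: flows [0->2,1=2,3->2] -> levels [2 1 3 1]
Step 4: flows [2->0,2->1,2->3] -> levels [3 2 0 2]
Step 5: flows [0->2,1->2,3->2] -> levels [2 1 3 1]
  -> period-2 cycle: step 5 state = step 3 state
  -> state at step 7: (7-3) mod 2 = 0, same as step 3 -> [2 1 3 1]

Answer: 2 1 3 1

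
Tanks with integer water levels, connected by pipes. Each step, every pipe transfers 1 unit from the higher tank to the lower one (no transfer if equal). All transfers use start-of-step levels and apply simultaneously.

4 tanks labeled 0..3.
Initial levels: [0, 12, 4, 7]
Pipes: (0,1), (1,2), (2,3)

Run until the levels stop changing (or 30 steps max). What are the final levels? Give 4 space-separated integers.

Step 1: flows [1->0,1->2,3->2] -> levels [1 10 6 6]
Step 2: flows [1->0,1->2,2=3] -> levels [2 8 7 6]
Step 3: flows [1->0,1->2,2->3] -> levels [3 6 7 7]
Step 4: flows [1->0,2->1,2=3] -> levels [4 6 6 7]
Step 5: flows [1->0,1=2,3->2] -> levels [5 5 7 6]
Step 6: flows [0=1,2->1,2->3] -> levels [5 6 5 7]
Step 7: flows [1->0,1->2,3->2] -> levels [6 4 7 6]
Step 8: flows [0->1,2->1,2->3] -> levels [5 6 5 7]
  -> period-2 cycle: step 8 state = step 6 state; never stabilizes
  -> state at step 30: (30-6) mod 2 = 0, same as step 6 -> [5 6 5 7]

Answer: 5 6 5 7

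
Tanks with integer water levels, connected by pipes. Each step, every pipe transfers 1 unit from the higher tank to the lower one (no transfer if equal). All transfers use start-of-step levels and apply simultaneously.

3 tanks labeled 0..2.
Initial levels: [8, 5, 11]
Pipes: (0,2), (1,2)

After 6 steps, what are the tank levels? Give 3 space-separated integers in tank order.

Answer: 8 8 8

Derivation:
Step 1: flows [2->0,2->1] -> levels [9 6 9]
Step 2: flows [0=2,2->1] -> levels [9 7 8]
Step 3: flows [0->2,2->1] -> levels [8 8 8]
Step 4: flows [0=2,1=2] -> levels [8 8 8]
  -> stable; steps 5..6 unchanged -> [8 8 8]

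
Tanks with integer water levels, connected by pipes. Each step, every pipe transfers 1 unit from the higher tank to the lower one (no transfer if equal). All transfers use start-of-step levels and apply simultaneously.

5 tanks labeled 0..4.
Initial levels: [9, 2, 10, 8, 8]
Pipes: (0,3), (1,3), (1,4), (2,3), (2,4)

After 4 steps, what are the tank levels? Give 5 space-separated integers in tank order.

Answer: 8 8 8 6 7

Derivation:
Step 1: flows [0->3,3->1,4->1,2->3,2->4] -> levels [8 4 8 9 8]
Step 2: flows [3->0,3->1,4->1,3->2,2=4] -> levels [9 6 9 6 7]
Step 3: flows [0->3,1=3,4->1,2->3,2->4] -> levels [8 7 7 8 7]
Step 4: flows [0=3,3->1,1=4,3->2,2=4] -> levels [8 8 8 6 7]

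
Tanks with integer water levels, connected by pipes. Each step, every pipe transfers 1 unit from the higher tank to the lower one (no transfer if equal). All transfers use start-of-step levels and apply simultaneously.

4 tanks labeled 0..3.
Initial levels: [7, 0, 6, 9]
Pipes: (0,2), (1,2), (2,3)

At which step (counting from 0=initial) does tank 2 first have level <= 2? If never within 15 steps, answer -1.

Step 1: flows [0->2,2->1,3->2] -> levels [6 1 7 8]
Step 2: flows [2->0,2->1,3->2] -> levels [7 2 6 7]
Step 3: flows [0->2,2->1,3->2] -> levels [6 3 7 6]
Step 4: flows [2->0,2->1,2->3] -> levels [7 4 4 7]
Step 5: flows [0->2,1=2,3->2] -> levels [6 4 6 6]
Step 6: flows [0=2,2->1,2=3] -> levels [6 5 5 6]
Step 7: flows [0->2,1=2,3->2] -> levels [5 5 7 5]
Step 8: flows [2->0,2->1,2->3] -> levels [6 6 4 6]
Step 9: flows [0->2,1->2,3->2] -> levels [5 5 7 5]
  -> period-2 cycle (repeats step 7); tank 2 never drops to <=2
Tank 2 never reaches <=2 within 15 steps

Answer: -1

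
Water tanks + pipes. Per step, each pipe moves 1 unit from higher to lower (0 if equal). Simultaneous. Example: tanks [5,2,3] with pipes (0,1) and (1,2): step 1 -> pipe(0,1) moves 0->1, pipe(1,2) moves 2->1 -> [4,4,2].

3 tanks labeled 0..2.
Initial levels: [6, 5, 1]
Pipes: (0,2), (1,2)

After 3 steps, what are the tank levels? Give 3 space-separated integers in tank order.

Step 1: flows [0->2,1->2] -> levels [5 4 3]
Step 2: flows [0->2,1->2] -> levels [4 3 5]
Step 3: flows [2->0,2->1] -> levels [5 4 3]

Answer: 5 4 3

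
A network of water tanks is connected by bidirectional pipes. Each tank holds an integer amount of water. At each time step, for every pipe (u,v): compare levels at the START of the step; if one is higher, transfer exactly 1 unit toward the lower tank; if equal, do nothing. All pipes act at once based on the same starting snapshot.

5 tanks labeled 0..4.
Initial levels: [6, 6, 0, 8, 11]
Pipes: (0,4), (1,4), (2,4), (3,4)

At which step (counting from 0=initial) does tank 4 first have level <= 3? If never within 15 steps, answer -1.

Answer: -1

Derivation:
Step 1: flows [4->0,4->1,4->2,4->3] -> levels [7 7 1 9 7]
Step 2: flows [0=4,1=4,4->2,3->4] -> levels [7 7 2 8 7]
Step 3: flows [0=4,1=4,4->2,3->4] -> levels [7 7 3 7 7]
Step 4: flows [0=4,1=4,4->2,3=4] -> levels [7 7 4 7 6]
Step 5: flows [0->4,1->4,4->2,3->4] -> levels [6 6 5 6 8]
Step 6: flows [4->0,4->1,4->2,4->3] -> levels [7 7 6 7 4]
Step 7: flows [0->4,1->4,2->4,3->4] -> levels [6 6 5 6 8]
  -> period-2 cycle (repeats step 5); tank 4 never drops to <=3
Tank 4 never reaches <=3 within 15 steps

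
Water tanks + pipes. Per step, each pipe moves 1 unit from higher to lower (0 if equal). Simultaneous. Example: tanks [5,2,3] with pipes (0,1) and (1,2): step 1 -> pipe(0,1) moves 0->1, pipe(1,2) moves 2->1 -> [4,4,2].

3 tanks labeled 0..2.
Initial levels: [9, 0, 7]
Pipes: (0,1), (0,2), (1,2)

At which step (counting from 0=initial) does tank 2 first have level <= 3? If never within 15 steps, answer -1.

Step 1: flows [0->1,0->2,2->1] -> levels [7 2 7]
Step 2: flows [0->1,0=2,2->1] -> levels [6 4 6]
Step 3: flows [0->1,0=2,2->1] -> levels [5 6 5]
Step 4: flows [1->0,0=2,1->2] -> levels [6 4 6]
  -> period-2 cycle (repeats step 2); tank 2 never drops to <=3
Tank 2 never reaches <=3 within 15 steps

Answer: -1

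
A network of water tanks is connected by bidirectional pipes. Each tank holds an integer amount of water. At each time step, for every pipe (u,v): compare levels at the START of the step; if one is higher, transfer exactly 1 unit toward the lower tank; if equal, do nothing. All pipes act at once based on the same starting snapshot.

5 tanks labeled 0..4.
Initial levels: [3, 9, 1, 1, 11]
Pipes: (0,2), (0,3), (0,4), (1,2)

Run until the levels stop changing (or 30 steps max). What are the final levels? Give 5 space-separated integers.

Step 1: flows [0->2,0->3,4->0,1->2] -> levels [2 8 3 2 10]
Step 2: flows [2->0,0=3,4->0,1->2] -> levels [4 7 3 2 9]
Step 3: flows [0->2,0->3,4->0,1->2] -> levels [3 6 5 3 8]
Step 4: flows [2->0,0=3,4->0,1->2] -> levels [5 5 5 3 7]
Step 5: flows [0=2,0->3,4->0,1=2] -> levels [5 5 5 4 6]
Step 6: flows [0=2,0->3,4->0,1=2] -> levels [5 5 5 5 5]
Step 7: flows [0=2,0=3,0=4,1=2] -> levels [5 5 5 5 5]
  -> stable (no change)

Answer: 5 5 5 5 5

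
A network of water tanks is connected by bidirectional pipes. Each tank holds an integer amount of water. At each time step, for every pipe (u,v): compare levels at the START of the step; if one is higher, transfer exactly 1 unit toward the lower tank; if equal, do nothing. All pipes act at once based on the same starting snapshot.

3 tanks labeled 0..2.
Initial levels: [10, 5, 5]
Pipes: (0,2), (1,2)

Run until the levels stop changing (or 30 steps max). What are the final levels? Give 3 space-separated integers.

Step 1: flows [0->2,1=2] -> levels [9 5 6]
Step 2: flows [0->2,2->1] -> levels [8 6 6]
Step 3: flows [0->2,1=2] -> levels [7 6 7]
Step 4: flows [0=2,2->1] -> levels [7 7 6]
Step 5: flows [0->2,1->2] -> levels [6 6 8]
Step 6: flows [2->0,2->1] -> levels [7 7 6]
  -> period-2 cycle: step 6 state = step 4 state; never stabilizes
  -> state at step 30: (30-4) mod 2 = 0, same as step 4 -> [7 7 6]

Answer: 7 7 6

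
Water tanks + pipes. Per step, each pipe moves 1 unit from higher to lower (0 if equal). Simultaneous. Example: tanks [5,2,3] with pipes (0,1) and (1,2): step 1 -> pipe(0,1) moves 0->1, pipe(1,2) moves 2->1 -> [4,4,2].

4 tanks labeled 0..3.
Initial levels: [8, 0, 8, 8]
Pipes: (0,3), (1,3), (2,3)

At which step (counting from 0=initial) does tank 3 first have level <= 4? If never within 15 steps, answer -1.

Step 1: flows [0=3,3->1,2=3] -> levels [8 1 8 7]
Step 2: flows [0->3,3->1,2->3] -> levels [7 2 7 8]
Step 3: flows [3->0,3->1,3->2] -> levels [8 3 8 5]
Step 4: flows [0->3,3->1,2->3] -> levels [7 4 7 6]
Step 5: flows [0->3,3->1,2->3] -> levels [6 5 6 7]
Step 6: flows [3->0,3->1,3->2] -> levels [7 6 7 4]
Tank 3 first reaches <=4 at step 6

Answer: 6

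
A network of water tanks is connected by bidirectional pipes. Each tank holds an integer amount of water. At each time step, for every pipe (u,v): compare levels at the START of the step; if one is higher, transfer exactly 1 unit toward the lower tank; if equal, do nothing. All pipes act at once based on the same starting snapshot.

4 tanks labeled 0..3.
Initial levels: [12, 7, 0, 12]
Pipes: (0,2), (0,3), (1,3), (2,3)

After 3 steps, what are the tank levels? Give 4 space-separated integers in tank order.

Step 1: flows [0->2,0=3,3->1,3->2] -> levels [11 8 2 10]
Step 2: flows [0->2,0->3,3->1,3->2] -> levels [9 9 4 9]
Step 3: flows [0->2,0=3,1=3,3->2] -> levels [8 9 6 8]

Answer: 8 9 6 8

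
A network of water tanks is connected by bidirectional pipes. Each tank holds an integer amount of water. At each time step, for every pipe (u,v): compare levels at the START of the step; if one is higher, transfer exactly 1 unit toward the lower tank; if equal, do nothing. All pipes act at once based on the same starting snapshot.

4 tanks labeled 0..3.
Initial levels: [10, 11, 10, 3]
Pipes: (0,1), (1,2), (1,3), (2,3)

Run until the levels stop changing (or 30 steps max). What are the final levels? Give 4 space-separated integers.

Step 1: flows [1->0,1->2,1->3,2->3] -> levels [11 8 10 5]
Step 2: flows [0->1,2->1,1->3,2->3] -> levels [10 9 8 7]
Step 3: flows [0->1,1->2,1->3,2->3] -> levels [9 8 8 9]
Step 4: flows [0->1,1=2,3->1,3->2] -> levels [8 10 9 7]
Step 5: flows [1->0,1->2,1->3,2->3] -> levels [9 7 9 9]
Step 6: flows [0->1,2->1,3->1,2=3] -> levels [8 10 8 8]
Step 7: flows [1->0,1->2,1->3,2=3] -> levels [9 7 9 9]
  -> period-2 cycle: step 7 state = step 5 state; never stabilizes
  -> state at step 30: (30-5) mod 2 = 1, same as step 6 -> [8 10 8 8]

Answer: 8 10 8 8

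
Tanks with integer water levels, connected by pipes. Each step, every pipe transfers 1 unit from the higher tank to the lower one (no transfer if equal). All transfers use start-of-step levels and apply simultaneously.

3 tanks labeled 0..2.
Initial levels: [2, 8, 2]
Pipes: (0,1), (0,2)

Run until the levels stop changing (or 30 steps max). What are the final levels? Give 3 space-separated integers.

Answer: 4 4 4

Derivation:
Step 1: flows [1->0,0=2] -> levels [3 7 2]
Step 2: flows [1->0,0->2] -> levels [3 6 3]
Step 3: flows [1->0,0=2] -> levels [4 5 3]
Step 4: flows [1->0,0->2] -> levels [4 4 4]
Step 5: flows [0=1,0=2] -> levels [4 4 4]
  -> stable (no change)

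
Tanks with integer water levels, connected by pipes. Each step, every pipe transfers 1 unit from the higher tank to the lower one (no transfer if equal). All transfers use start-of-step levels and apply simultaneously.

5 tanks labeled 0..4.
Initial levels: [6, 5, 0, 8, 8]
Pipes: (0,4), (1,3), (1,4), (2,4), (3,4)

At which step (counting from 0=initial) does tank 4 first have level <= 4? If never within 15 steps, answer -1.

Answer: 3

Derivation:
Step 1: flows [4->0,3->1,4->1,4->2,3=4] -> levels [7 7 1 7 5]
Step 2: flows [0->4,1=3,1->4,4->2,3->4] -> levels [6 6 2 6 7]
Step 3: flows [4->0,1=3,4->1,4->2,4->3] -> levels [7 7 3 7 3]
Tank 4 first reaches <=4 at step 3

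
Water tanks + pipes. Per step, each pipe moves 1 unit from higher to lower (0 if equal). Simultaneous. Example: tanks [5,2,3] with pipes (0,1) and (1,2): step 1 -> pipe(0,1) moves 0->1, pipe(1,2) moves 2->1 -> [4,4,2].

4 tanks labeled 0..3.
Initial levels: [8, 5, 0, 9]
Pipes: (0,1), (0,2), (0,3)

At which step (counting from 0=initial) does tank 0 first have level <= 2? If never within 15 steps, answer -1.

Answer: -1

Derivation:
Step 1: flows [0->1,0->2,3->0] -> levels [7 6 1 8]
Step 2: flows [0->1,0->2,3->0] -> levels [6 7 2 7]
Step 3: flows [1->0,0->2,3->0] -> levels [7 6 3 6]
Step 4: flows [0->1,0->2,0->3] -> levels [4 7 4 7]
Step 5: flows [1->0,0=2,3->0] -> levels [6 6 4 6]
Step 6: flows [0=1,0->2,0=3] -> levels [5 6 5 6]
Step 7: flows [1->0,0=2,3->0] -> levels [7 5 5 5]
Step 8: flows [0->1,0->2,0->3] -> levels [4 6 6 6]
Step 9: flows [1->0,2->0,3->0] -> levels [7 5 5 5]
  -> period-2 cycle (repeats step 7); tank 0 never drops to <=2
Tank 0 never reaches <=2 within 15 steps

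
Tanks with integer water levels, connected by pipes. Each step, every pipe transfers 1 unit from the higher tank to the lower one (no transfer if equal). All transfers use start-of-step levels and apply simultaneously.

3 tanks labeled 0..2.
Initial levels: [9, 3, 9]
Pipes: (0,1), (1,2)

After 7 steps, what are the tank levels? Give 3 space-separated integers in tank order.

Answer: 7 7 7

Derivation:
Step 1: flows [0->1,2->1] -> levels [8 5 8]
Step 2: flows [0->1,2->1] -> levels [7 7 7]
Step 3: flows [0=1,1=2] -> levels [7 7 7]
  -> stable; steps 4..7 unchanged -> [7 7 7]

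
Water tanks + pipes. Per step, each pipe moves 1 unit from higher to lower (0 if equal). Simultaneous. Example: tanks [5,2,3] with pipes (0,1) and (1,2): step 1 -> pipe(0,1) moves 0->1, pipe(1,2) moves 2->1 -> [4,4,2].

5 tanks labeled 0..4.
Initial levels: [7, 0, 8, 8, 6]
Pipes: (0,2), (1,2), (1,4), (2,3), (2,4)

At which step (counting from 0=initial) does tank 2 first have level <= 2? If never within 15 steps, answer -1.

Answer: -1

Derivation:
Step 1: flows [2->0,2->1,4->1,2=3,2->4] -> levels [8 2 5 8 6]
Step 2: flows [0->2,2->1,4->1,3->2,4->2] -> levels [7 4 7 7 4]
Step 3: flows [0=2,2->1,1=4,2=3,2->4] -> levels [7 5 5 7 5]
Step 4: flows [0->2,1=2,1=4,3->2,2=4] -> levels [6 5 7 6 5]
Step 5: flows [2->0,2->1,1=4,2->3,2->4] -> levels [7 6 3 7 6]
Step 6: flows [0->2,1->2,1=4,3->2,4->2] -> levels [6 5 7 6 5]
  -> period-2 cycle (repeats step 4); tank 2 never drops to <=2
Tank 2 never reaches <=2 within 15 steps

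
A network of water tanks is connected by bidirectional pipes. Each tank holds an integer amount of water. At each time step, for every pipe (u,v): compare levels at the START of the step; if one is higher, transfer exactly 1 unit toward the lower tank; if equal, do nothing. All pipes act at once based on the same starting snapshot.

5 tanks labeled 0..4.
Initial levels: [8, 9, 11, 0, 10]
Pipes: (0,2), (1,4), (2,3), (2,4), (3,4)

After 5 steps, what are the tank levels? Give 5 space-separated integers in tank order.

Step 1: flows [2->0,4->1,2->3,2->4,4->3] -> levels [9 10 8 2 9]
Step 2: flows [0->2,1->4,2->3,4->2,4->3] -> levels [8 9 9 4 8]
Step 3: flows [2->0,1->4,2->3,2->4,4->3] -> levels [9 8 6 6 9]
Step 4: flows [0->2,4->1,2=3,4->2,4->3] -> levels [8 9 8 7 6]
Step 5: flows [0=2,1->4,2->3,2->4,3->4] -> levels [8 8 6 7 9]

Answer: 8 8 6 7 9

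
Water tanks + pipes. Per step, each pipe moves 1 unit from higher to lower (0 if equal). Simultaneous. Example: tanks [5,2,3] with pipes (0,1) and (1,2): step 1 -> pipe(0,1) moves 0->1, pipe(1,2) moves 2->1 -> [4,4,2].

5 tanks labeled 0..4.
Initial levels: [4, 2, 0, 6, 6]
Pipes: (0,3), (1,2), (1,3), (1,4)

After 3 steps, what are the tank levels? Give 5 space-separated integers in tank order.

Answer: 4 3 3 4 4

Derivation:
Step 1: flows [3->0,1->2,3->1,4->1] -> levels [5 3 1 4 5]
Step 2: flows [0->3,1->2,3->1,4->1] -> levels [4 4 2 4 4]
Step 3: flows [0=3,1->2,1=3,1=4] -> levels [4 3 3 4 4]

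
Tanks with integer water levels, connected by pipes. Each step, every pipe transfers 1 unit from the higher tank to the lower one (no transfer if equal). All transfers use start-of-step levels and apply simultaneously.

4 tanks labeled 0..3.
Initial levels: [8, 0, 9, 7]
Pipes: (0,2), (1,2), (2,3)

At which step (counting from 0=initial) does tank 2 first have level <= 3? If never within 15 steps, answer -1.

Step 1: flows [2->0,2->1,2->3] -> levels [9 1 6 8]
Step 2: flows [0->2,2->1,3->2] -> levels [8 2 7 7]
Step 3: flows [0->2,2->1,2=3] -> levels [7 3 7 7]
Step 4: flows [0=2,2->1,2=3] -> levels [7 4 6 7]
Step 5: flows [0->2,2->1,3->2] -> levels [6 5 7 6]
Step 6: flows [2->0,2->1,2->3] -> levels [7 6 4 7]
Step 7: flows [0->2,1->2,3->2] -> levels [6 5 7 6]
  -> period-2 cycle (repeats step 5); tank 2 never drops to <=3
Tank 2 never reaches <=3 within 15 steps

Answer: -1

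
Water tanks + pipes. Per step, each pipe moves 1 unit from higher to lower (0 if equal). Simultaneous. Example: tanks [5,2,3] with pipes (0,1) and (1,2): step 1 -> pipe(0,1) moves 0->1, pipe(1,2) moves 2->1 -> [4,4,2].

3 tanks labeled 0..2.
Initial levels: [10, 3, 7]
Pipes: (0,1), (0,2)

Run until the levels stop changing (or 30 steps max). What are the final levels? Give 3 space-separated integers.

Step 1: flows [0->1,0->2] -> levels [8 4 8]
Step 2: flows [0->1,0=2] -> levels [7 5 8]
Step 3: flows [0->1,2->0] -> levels [7 6 7]
Step 4: flows [0->1,0=2] -> levels [6 7 7]
Step 5: flows [1->0,2->0] -> levels [8 6 6]
Step 6: flows [0->1,0->2] -> levels [6 7 7]
  -> period-2 cycle: step 6 state = step 4 state; never stabilizes
  -> state at step 30: (30-4) mod 2 = 0, same as step 4 -> [6 7 7]

Answer: 6 7 7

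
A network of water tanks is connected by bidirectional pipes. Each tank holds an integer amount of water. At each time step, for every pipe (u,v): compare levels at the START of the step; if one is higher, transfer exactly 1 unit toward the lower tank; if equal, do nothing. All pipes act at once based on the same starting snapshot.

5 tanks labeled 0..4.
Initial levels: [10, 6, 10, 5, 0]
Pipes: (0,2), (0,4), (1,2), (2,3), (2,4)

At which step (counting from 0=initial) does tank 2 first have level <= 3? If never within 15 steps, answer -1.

Step 1: flows [0=2,0->4,2->1,2->3,2->4] -> levels [9 7 7 6 2]
Step 2: flows [0->2,0->4,1=2,2->3,2->4] -> levels [7 7 6 7 4]
Step 3: flows [0->2,0->4,1->2,3->2,2->4] -> levels [5 6 8 6 6]
Step 4: flows [2->0,4->0,2->1,2->3,2->4] -> levels [7 7 4 7 6]
Step 5: flows [0->2,0->4,1->2,3->2,4->2] -> levels [5 6 8 6 6]
  -> period-2 cycle (repeats step 3); tank 2 never drops to <=3
Tank 2 never reaches <=3 within 15 steps

Answer: -1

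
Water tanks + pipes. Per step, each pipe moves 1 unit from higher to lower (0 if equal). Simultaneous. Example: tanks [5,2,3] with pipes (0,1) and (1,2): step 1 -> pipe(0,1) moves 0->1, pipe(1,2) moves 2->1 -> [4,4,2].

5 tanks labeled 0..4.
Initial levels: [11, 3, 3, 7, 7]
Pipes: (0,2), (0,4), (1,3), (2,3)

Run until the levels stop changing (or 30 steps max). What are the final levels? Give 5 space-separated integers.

Step 1: flows [0->2,0->4,3->1,3->2] -> levels [9 4 5 5 8]
Step 2: flows [0->2,0->4,3->1,2=3] -> levels [7 5 6 4 9]
Step 3: flows [0->2,4->0,1->3,2->3] -> levels [7 4 6 6 8]
Step 4: flows [0->2,4->0,3->1,2=3] -> levels [7 5 7 5 7]
Step 5: flows [0=2,0=4,1=3,2->3] -> levels [7 5 6 6 7]
Step 6: flows [0->2,0=4,3->1,2=3] -> levels [6 6 7 5 7]
Step 7: flows [2->0,4->0,1->3,2->3] -> levels [8 5 5 7 6]
Step 8: flows [0->2,0->4,3->1,3->2] -> levels [6 6 7 5 7]
  -> period-2 cycle: step 8 state = step 6 state; never stabilizes
  -> state at step 30: (30-6) mod 2 = 0, same as step 6 -> [6 6 7 5 7]

Answer: 6 6 7 5 7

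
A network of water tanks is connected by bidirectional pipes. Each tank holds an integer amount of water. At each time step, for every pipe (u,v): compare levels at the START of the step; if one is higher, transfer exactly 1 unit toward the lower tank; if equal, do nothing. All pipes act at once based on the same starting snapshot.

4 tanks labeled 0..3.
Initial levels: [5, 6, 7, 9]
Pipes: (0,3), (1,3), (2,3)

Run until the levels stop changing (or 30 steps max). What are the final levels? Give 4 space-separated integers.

Answer: 6 6 7 8

Derivation:
Step 1: flows [3->0,3->1,3->2] -> levels [6 7 8 6]
Step 2: flows [0=3,1->3,2->3] -> levels [6 6 7 8]
Step 3: flows [3->0,3->1,3->2] -> levels [7 7 8 5]
Step 4: flows [0->3,1->3,2->3] -> levels [6 6 7 8]
  -> period-2 cycle: step 4 state = step 2 state; never stabilizes
  -> state at step 30: (30-2) mod 2 = 0, same as step 2 -> [6 6 7 8]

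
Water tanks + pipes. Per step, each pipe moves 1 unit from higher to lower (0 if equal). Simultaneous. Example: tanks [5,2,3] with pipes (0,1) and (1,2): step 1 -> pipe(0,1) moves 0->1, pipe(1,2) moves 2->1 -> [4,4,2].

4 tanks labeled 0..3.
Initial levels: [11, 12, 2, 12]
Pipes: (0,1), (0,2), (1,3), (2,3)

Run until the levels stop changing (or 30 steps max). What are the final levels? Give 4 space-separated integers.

Answer: 8 11 10 8

Derivation:
Step 1: flows [1->0,0->2,1=3,3->2] -> levels [11 11 4 11]
Step 2: flows [0=1,0->2,1=3,3->2] -> levels [10 11 6 10]
Step 3: flows [1->0,0->2,1->3,3->2] -> levels [10 9 8 10]
Step 4: flows [0->1,0->2,3->1,3->2] -> levels [8 11 10 8]
Step 5: flows [1->0,2->0,1->3,2->3] -> levels [10 9 8 10]
  -> period-2 cycle: step 5 state = step 3 state; never stabilizes
  -> state at step 30: (30-3) mod 2 = 1, same as step 4 -> [8 11 10 8]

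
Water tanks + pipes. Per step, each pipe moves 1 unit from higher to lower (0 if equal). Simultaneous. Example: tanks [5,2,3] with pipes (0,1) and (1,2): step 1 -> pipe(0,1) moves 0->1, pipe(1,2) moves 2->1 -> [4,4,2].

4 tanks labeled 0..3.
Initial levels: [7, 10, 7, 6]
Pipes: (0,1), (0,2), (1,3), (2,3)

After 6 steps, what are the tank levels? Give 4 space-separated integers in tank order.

Step 1: flows [1->0,0=2,1->3,2->3] -> levels [8 8 6 8]
Step 2: flows [0=1,0->2,1=3,3->2] -> levels [7 8 8 7]
Step 3: flows [1->0,2->0,1->3,2->3] -> levels [9 6 6 9]
Step 4: flows [0->1,0->2,3->1,3->2] -> levels [7 8 8 7]
  -> period-2 cycle: step 4 state = step 2 state
  -> state at step 6: (6-2) mod 2 = 0, same as step 2 -> [7 8 8 7]

Answer: 7 8 8 7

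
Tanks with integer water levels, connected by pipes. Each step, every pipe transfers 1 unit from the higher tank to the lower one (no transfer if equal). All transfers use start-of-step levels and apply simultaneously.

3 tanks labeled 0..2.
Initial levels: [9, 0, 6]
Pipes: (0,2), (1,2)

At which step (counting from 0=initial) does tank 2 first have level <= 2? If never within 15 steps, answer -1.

Answer: -1

Derivation:
Step 1: flows [0->2,2->1] -> levels [8 1 6]
Step 2: flows [0->2,2->1] -> levels [7 2 6]
Step 3: flows [0->2,2->1] -> levels [6 3 6]
Step 4: flows [0=2,2->1] -> levels [6 4 5]
Step 5: flows [0->2,2->1] -> levels [5 5 5]
Step 6: flows [0=2,1=2] -> levels [5 5 5]
  -> stable; tank 2 stays at 5 > 2
Tank 2 never reaches <=2 within 15 steps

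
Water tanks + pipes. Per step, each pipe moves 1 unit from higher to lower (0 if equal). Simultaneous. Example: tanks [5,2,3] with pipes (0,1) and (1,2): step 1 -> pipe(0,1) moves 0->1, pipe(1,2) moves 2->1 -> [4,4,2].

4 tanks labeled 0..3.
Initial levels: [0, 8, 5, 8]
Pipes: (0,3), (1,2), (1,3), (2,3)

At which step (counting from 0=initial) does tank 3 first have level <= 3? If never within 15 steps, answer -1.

Answer: 6

Derivation:
Step 1: flows [3->0,1->2,1=3,3->2] -> levels [1 7 7 6]
Step 2: flows [3->0,1=2,1->3,2->3] -> levels [2 6 6 7]
Step 3: flows [3->0,1=2,3->1,3->2] -> levels [3 7 7 4]
Step 4: flows [3->0,1=2,1->3,2->3] -> levels [4 6 6 5]
Step 5: flows [3->0,1=2,1->3,2->3] -> levels [5 5 5 6]
Step 6: flows [3->0,1=2,3->1,3->2] -> levels [6 6 6 3]
Tank 3 first reaches <=3 at step 6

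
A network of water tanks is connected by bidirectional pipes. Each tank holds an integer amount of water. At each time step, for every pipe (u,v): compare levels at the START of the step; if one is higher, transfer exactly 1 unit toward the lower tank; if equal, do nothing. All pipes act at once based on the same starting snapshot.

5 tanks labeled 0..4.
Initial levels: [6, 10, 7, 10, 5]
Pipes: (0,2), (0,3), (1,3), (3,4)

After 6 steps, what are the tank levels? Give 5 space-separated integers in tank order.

Step 1: flows [2->0,3->0,1=3,3->4] -> levels [8 10 6 8 6]
Step 2: flows [0->2,0=3,1->3,3->4] -> levels [7 9 7 8 7]
Step 3: flows [0=2,3->0,1->3,3->4] -> levels [8 8 7 7 8]
Step 4: flows [0->2,0->3,1->3,4->3] -> levels [6 7 8 10 7]
Step 5: flows [2->0,3->0,3->1,3->4] -> levels [8 8 7 7 8]
  -> period-2 cycle: step 5 state = step 3 state
  -> state at step 6: (6-3) mod 2 = 1, same as step 4 -> [6 7 8 10 7]

Answer: 6 7 8 10 7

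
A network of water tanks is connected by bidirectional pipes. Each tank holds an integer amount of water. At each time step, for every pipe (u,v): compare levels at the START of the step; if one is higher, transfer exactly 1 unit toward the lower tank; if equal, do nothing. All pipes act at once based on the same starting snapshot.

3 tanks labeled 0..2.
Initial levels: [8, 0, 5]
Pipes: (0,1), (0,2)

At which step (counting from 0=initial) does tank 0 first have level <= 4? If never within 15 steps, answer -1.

Step 1: flows [0->1,0->2] -> levels [6 1 6]
Step 2: flows [0->1,0=2] -> levels [5 2 6]
Step 3: flows [0->1,2->0] -> levels [5 3 5]
Step 4: flows [0->1,0=2] -> levels [4 4 5]
Tank 0 first reaches <=4 at step 4

Answer: 4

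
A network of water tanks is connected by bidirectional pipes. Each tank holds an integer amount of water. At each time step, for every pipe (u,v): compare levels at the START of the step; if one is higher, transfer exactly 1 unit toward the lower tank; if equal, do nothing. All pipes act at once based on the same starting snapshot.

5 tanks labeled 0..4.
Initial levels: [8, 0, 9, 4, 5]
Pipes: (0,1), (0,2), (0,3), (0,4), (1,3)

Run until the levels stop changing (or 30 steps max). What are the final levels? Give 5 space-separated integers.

Step 1: flows [0->1,2->0,0->3,0->4,3->1] -> levels [6 2 8 4 6]
Step 2: flows [0->1,2->0,0->3,0=4,3->1] -> levels [5 4 7 4 6]
Step 3: flows [0->1,2->0,0->3,4->0,1=3] -> levels [5 5 6 5 5]
Step 4: flows [0=1,2->0,0=3,0=4,1=3] -> levels [6 5 5 5 5]
Step 5: flows [0->1,0->2,0->3,0->4,1=3] -> levels [2 6 6 6 6]
Step 6: flows [1->0,2->0,3->0,4->0,1=3] -> levels [6 5 5 5 5]
  -> period-2 cycle: step 6 state = step 4 state; never stabilizes
  -> state at step 30: (30-4) mod 2 = 0, same as step 4 -> [6 5 5 5 5]

Answer: 6 5 5 5 5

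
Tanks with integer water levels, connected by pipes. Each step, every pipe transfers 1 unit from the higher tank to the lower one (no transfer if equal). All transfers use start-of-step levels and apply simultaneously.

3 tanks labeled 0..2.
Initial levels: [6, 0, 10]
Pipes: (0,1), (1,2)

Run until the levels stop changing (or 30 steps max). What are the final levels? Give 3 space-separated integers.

Step 1: flows [0->1,2->1] -> levels [5 2 9]
Step 2: flows [0->1,2->1] -> levels [4 4 8]
Step 3: flows [0=1,2->1] -> levels [4 5 7]
Step 4: flows [1->0,2->1] -> levels [5 5 6]
Step 5: flows [0=1,2->1] -> levels [5 6 5]
Step 6: flows [1->0,1->2] -> levels [6 4 6]
Step 7: flows [0->1,2->1] -> levels [5 6 5]
  -> period-2 cycle: step 7 state = step 5 state; never stabilizes
  -> state at step 30: (30-5) mod 2 = 1, same as step 6 -> [6 4 6]

Answer: 6 4 6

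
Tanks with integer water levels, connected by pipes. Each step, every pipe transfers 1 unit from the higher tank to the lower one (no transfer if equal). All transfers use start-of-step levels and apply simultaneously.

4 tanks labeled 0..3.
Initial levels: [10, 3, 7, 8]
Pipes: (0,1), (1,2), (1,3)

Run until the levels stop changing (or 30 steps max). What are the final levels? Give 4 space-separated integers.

Answer: 7 9 6 6

Derivation:
Step 1: flows [0->1,2->1,3->1] -> levels [9 6 6 7]
Step 2: flows [0->1,1=2,3->1] -> levels [8 8 6 6]
Step 3: flows [0=1,1->2,1->3] -> levels [8 6 7 7]
Step 4: flows [0->1,2->1,3->1] -> levels [7 9 6 6]
Step 5: flows [1->0,1->2,1->3] -> levels [8 6 7 7]
  -> period-2 cycle: step 5 state = step 3 state; never stabilizes
  -> state at step 30: (30-3) mod 2 = 1, same as step 4 -> [7 9 6 6]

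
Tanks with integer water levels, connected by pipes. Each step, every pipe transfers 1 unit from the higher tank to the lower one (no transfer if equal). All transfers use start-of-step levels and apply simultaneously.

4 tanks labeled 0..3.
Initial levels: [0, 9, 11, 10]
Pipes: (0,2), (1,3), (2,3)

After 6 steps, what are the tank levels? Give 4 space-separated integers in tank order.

Step 1: flows [2->0,3->1,2->3] -> levels [1 10 9 10]
Step 2: flows [2->0,1=3,3->2] -> levels [2 10 9 9]
Step 3: flows [2->0,1->3,2=3] -> levels [3 9 8 10]
Step 4: flows [2->0,3->1,3->2] -> levels [4 10 8 8]
Step 5: flows [2->0,1->3,2=3] -> levels [5 9 7 9]
Step 6: flows [2->0,1=3,3->2] -> levels [6 9 7 8]

Answer: 6 9 7 8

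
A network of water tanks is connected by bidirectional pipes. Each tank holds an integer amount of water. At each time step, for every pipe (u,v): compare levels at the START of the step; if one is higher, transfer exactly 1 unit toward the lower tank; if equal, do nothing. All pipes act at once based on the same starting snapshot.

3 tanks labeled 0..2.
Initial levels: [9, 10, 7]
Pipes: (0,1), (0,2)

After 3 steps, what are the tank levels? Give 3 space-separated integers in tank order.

Answer: 10 8 8

Derivation:
Step 1: flows [1->0,0->2] -> levels [9 9 8]
Step 2: flows [0=1,0->2] -> levels [8 9 9]
Step 3: flows [1->0,2->0] -> levels [10 8 8]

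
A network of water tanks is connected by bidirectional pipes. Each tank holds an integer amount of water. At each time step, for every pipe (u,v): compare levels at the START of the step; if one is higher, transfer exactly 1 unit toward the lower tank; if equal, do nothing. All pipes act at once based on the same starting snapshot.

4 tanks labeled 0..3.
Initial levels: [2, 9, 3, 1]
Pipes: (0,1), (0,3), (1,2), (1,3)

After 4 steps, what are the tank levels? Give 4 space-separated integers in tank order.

Answer: 4 2 5 4

Derivation:
Step 1: flows [1->0,0->3,1->2,1->3] -> levels [2 6 4 3]
Step 2: flows [1->0,3->0,1->2,1->3] -> levels [4 3 5 3]
Step 3: flows [0->1,0->3,2->1,1=3] -> levels [2 5 4 4]
Step 4: flows [1->0,3->0,1->2,1->3] -> levels [4 2 5 4]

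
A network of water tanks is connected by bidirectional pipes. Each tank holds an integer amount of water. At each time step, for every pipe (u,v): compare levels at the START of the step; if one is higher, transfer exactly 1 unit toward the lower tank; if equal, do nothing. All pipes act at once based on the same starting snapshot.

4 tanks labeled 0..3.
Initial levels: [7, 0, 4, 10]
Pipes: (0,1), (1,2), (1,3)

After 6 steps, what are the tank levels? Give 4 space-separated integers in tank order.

Answer: 6 3 6 6

Derivation:
Step 1: flows [0->1,2->1,3->1] -> levels [6 3 3 9]
Step 2: flows [0->1,1=2,3->1] -> levels [5 5 3 8]
Step 3: flows [0=1,1->2,3->1] -> levels [5 5 4 7]
Step 4: flows [0=1,1->2,3->1] -> levels [5 5 5 6]
Step 5: flows [0=1,1=2,3->1] -> levels [5 6 5 5]
Step 6: flows [1->0,1->2,1->3] -> levels [6 3 6 6]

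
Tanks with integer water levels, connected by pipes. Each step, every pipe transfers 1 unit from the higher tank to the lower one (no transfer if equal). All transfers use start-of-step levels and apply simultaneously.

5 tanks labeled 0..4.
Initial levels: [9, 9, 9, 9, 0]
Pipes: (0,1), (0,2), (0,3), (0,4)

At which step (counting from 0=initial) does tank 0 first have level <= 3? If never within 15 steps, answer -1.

Step 1: flows [0=1,0=2,0=3,0->4] -> levels [8 9 9 9 1]
Step 2: flows [1->0,2->0,3->0,0->4] -> levels [10 8 8 8 2]
Step 3: flows [0->1,0->2,0->3,0->4] -> levels [6 9 9 9 3]
Step 4: flows [1->0,2->0,3->0,0->4] -> levels [8 8 8 8 4]
Step 5: flows [0=1,0=2,0=3,0->4] -> levels [7 8 8 8 5]
Step 6: flows [1->0,2->0,3->0,0->4] -> levels [9 7 7 7 6]
Step 7: flows [0->1,0->2,0->3,0->4] -> levels [5 8 8 8 7]
Step 8: flows [1->0,2->0,3->0,4->0] -> levels [9 7 7 7 6]
  -> period-2 cycle (repeats step 6); tank 0 never drops to <=3
Tank 0 never reaches <=3 within 15 steps

Answer: -1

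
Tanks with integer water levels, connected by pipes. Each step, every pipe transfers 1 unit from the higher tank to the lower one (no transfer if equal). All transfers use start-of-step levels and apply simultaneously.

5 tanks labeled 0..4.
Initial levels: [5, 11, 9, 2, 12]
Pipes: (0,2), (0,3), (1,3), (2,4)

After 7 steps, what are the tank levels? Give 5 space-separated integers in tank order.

Answer: 9 8 7 6 9

Derivation:
Step 1: flows [2->0,0->3,1->3,4->2] -> levels [5 10 9 4 11]
Step 2: flows [2->0,0->3,1->3,4->2] -> levels [5 9 9 6 10]
Step 3: flows [2->0,3->0,1->3,4->2] -> levels [7 8 9 6 9]
Step 4: flows [2->0,0->3,1->3,2=4] -> levels [7 7 8 8 9]
Step 5: flows [2->0,3->0,3->1,4->2] -> levels [9 8 8 6 8]
Step 6: flows [0->2,0->3,1->3,2=4] -> levels [7 7 9 8 8]
Step 7: flows [2->0,3->0,3->1,2->4] -> levels [9 8 7 6 9]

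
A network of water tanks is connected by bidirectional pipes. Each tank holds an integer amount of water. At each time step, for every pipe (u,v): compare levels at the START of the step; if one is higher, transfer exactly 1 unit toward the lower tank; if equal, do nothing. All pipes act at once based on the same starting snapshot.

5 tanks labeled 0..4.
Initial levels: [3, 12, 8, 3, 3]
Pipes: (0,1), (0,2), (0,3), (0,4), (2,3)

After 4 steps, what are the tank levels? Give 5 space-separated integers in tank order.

Answer: 6 8 4 6 5

Derivation:
Step 1: flows [1->0,2->0,0=3,0=4,2->3] -> levels [5 11 6 4 3]
Step 2: flows [1->0,2->0,0->3,0->4,2->3] -> levels [5 10 4 6 4]
Step 3: flows [1->0,0->2,3->0,0->4,3->2] -> levels [5 9 6 4 5]
Step 4: flows [1->0,2->0,0->3,0=4,2->3] -> levels [6 8 4 6 5]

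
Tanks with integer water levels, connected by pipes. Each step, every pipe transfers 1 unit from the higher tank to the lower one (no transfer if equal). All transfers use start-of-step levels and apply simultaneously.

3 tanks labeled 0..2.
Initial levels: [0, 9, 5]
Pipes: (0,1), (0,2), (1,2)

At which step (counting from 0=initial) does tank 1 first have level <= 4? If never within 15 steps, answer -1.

Answer: 3

Derivation:
Step 1: flows [1->0,2->0,1->2] -> levels [2 7 5]
Step 2: flows [1->0,2->0,1->2] -> levels [4 5 5]
Step 3: flows [1->0,2->0,1=2] -> levels [6 4 4]
Tank 1 first reaches <=4 at step 3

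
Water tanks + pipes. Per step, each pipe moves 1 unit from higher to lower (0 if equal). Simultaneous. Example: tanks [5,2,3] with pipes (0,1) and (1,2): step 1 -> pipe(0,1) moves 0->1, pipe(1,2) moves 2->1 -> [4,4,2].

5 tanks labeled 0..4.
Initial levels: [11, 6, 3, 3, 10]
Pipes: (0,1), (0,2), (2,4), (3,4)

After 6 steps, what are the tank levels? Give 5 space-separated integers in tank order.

Answer: 6 8 7 7 5

Derivation:
Step 1: flows [0->1,0->2,4->2,4->3] -> levels [9 7 5 4 8]
Step 2: flows [0->1,0->2,4->2,4->3] -> levels [7 8 7 5 6]
Step 3: flows [1->0,0=2,2->4,4->3] -> levels [8 7 6 6 6]
Step 4: flows [0->1,0->2,2=4,3=4] -> levels [6 8 7 6 6]
Step 5: flows [1->0,2->0,2->4,3=4] -> levels [8 7 5 6 7]
Step 6: flows [0->1,0->2,4->2,4->3] -> levels [6 8 7 7 5]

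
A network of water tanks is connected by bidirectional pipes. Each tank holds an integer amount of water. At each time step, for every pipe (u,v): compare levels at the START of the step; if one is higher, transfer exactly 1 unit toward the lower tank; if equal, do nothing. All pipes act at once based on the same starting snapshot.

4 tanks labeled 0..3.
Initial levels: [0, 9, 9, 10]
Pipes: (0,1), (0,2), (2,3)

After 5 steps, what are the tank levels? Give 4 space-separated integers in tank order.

Answer: 6 7 8 7

Derivation:
Step 1: flows [1->0,2->0,3->2] -> levels [2 8 9 9]
Step 2: flows [1->0,2->0,2=3] -> levels [4 7 8 9]
Step 3: flows [1->0,2->0,3->2] -> levels [6 6 8 8]
Step 4: flows [0=1,2->0,2=3] -> levels [7 6 7 8]
Step 5: flows [0->1,0=2,3->2] -> levels [6 7 8 7]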